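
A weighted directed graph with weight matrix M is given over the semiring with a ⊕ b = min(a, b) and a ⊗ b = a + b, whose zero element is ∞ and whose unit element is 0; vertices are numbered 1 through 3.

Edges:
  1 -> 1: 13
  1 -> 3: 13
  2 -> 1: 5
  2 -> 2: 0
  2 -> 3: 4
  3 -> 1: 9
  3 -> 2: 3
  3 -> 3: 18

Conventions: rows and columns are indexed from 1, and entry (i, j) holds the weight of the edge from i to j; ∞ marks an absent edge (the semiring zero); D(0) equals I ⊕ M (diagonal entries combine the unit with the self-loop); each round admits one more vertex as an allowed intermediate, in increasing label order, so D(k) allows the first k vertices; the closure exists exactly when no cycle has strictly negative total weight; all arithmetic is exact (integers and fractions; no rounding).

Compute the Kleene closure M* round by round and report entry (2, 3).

D(0):
  [0, ∞, 13]
  [5, 0, 4]
  [9, 3, 0]
D(1):
  [0, ∞, 13]
  [5, 0, 4]
  [9, 3, 0]
D(2):
  [0, ∞, 13]
  [5, 0, 4]
  [8, 3, 0]
D(3):
  [0, 16, 13]
  [5, 0, 4]
  [8, 3, 0]
Answer: M*[2][3] = 4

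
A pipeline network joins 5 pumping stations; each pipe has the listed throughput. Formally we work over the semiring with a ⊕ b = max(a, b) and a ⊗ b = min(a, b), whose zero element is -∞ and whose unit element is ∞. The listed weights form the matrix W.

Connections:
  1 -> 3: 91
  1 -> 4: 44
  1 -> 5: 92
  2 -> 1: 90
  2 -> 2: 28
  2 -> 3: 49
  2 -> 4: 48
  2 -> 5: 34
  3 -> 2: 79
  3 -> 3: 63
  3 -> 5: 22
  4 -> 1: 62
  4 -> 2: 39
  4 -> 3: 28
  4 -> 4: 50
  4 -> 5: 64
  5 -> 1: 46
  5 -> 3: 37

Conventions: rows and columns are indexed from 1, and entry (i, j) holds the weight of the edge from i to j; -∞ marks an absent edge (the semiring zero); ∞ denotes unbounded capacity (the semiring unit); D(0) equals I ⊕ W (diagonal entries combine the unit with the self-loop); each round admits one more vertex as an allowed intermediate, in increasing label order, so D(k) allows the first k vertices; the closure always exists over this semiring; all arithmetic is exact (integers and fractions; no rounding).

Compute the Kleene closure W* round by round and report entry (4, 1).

D(0):
  [∞, -∞, 91, 44, 92]
  [90, ∞, 49, 48, 34]
  [-∞, 79, ∞, -∞, 22]
  [62, 39, 28, ∞, 64]
  [46, -∞, 37, -∞, ∞]
D(1):
  [∞, -∞, 91, 44, 92]
  [90, ∞, 90, 48, 90]
  [-∞, 79, ∞, -∞, 22]
  [62, 39, 62, ∞, 64]
  [46, -∞, 46, 44, ∞]
D(2):
  [∞, -∞, 91, 44, 92]
  [90, ∞, 90, 48, 90]
  [79, 79, ∞, 48, 79]
  [62, 39, 62, ∞, 64]
  [46, -∞, 46, 44, ∞]
D(3):
  [∞, 79, 91, 48, 92]
  [90, ∞, 90, 48, 90]
  [79, 79, ∞, 48, 79]
  [62, 62, 62, ∞, 64]
  [46, 46, 46, 46, ∞]
D(4):
  [∞, 79, 91, 48, 92]
  [90, ∞, 90, 48, 90]
  [79, 79, ∞, 48, 79]
  [62, 62, 62, ∞, 64]
  [46, 46, 46, 46, ∞]
D(5):
  [∞, 79, 91, 48, 92]
  [90, ∞, 90, 48, 90]
  [79, 79, ∞, 48, 79]
  [62, 62, 62, ∞, 64]
  [46, 46, 46, 46, ∞]
Answer: W*[4][1] = 62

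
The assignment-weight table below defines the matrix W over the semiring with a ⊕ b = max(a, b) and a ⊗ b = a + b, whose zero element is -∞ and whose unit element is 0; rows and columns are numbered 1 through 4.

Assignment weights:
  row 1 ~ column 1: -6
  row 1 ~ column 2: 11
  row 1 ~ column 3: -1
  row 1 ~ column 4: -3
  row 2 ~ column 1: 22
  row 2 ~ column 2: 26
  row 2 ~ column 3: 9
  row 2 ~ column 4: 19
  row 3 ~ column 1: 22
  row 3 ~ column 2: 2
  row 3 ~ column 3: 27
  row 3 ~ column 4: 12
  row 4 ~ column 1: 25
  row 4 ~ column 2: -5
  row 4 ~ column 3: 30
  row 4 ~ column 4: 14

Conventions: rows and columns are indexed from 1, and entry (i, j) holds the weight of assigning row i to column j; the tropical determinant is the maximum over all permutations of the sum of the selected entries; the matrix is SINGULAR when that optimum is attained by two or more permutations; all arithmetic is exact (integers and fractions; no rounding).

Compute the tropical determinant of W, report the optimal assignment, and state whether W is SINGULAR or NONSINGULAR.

σ = (1, 2, 3, 4): (-6) + 26 + 27 + 14 = 61
σ = (1, 2, 4, 3): (-6) + 26 + 12 + 30 = 62
σ = (1, 3, 2, 4): (-6) + 9 + 2 + 14 = 19
σ = (1, 3, 4, 2): (-6) + 9 + 12 + (-5) = 10
σ = (1, 4, 2, 3): (-6) + 19 + 2 + 30 = 45
σ = (1, 4, 3, 2): (-6) + 19 + 27 + (-5) = 35
σ = (2, 1, 3, 4): 11 + 22 + 27 + 14 = 74
σ = (2, 1, 4, 3): 11 + 22 + 12 + 30 = 75
σ = (2, 3, 1, 4): 11 + 9 + 22 + 14 = 56
σ = (2, 3, 4, 1): 11 + 9 + 12 + 25 = 57
σ = (2, 4, 1, 3): 11 + 19 + 22 + 30 = 82
σ = (2, 4, 3, 1): 11 + 19 + 27 + 25 = 82
σ = (3, 1, 2, 4): (-1) + 22 + 2 + 14 = 37
σ = (3, 1, 4, 2): (-1) + 22 + 12 + (-5) = 28
σ = (3, 2, 1, 4): (-1) + 26 + 22 + 14 = 61
σ = (3, 2, 4, 1): (-1) + 26 + 12 + 25 = 62
σ = (3, 4, 1, 2): (-1) + 19 + 22 + (-5) = 35
σ = (3, 4, 2, 1): (-1) + 19 + 2 + 25 = 45
σ = (4, 1, 2, 3): (-3) + 22 + 2 + 30 = 51
σ = (4, 1, 3, 2): (-3) + 22 + 27 + (-5) = 41
σ = (4, 2, 1, 3): (-3) + 26 + 22 + 30 = 75
σ = (4, 2, 3, 1): (-3) + 26 + 27 + 25 = 75
σ = (4, 3, 1, 2): (-3) + 9 + 22 + (-5) = 23
σ = (4, 3, 2, 1): (-3) + 9 + 2 + 25 = 33
Optimal value attained by: σ = (2, 4, 1, 3).
Answer: det⊕(W) = 82; verdict: SINGULAR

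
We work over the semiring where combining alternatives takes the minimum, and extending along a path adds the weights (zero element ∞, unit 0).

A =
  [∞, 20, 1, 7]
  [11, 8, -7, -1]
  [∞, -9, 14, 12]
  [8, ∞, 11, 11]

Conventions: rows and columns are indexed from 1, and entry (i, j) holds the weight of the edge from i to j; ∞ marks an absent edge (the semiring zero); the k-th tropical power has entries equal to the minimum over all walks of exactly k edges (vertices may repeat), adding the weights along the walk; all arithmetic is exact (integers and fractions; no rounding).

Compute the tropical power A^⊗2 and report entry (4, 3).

A^⊗2:
  [15, -8, 13, 13]
  [7, -16, 1, 5]
  [2, -1, -16, -10]
  [19, 2, 9, 15]
Key observation: the optimum is the walk 4->1->3, with weight 8 + 1 = 9.
Optimal value attained by: walk 4->1->3.
Answer: (A^⊗2)[4][3] = 9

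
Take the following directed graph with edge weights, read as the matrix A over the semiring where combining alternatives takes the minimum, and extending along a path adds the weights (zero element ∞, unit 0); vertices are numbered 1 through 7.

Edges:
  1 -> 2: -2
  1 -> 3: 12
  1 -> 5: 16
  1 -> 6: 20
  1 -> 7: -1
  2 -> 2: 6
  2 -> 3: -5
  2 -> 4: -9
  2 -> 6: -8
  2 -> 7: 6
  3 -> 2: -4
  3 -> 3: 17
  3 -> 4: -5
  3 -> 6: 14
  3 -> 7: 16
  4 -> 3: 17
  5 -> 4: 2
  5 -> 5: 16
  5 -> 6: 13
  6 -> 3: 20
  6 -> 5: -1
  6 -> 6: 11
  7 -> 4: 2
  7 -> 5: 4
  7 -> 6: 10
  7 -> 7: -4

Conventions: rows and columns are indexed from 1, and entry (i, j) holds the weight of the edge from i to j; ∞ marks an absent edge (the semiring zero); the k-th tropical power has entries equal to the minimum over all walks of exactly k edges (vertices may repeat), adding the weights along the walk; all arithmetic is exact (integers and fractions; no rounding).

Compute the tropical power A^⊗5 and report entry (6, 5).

A^⊗2:
  [∞, 4, -7, -11, 3, -10, -5]
  [∞, -9, 1, -10, -9, -2, 2]
  [∞, 2, -9, -13, 13, -12, 2]
  [∞, 13, 34, 12, ∞, 31, 33]
  [∞, ∞, 19, 18, 12, 24, ∞]
  [∞, 16, 31, 1, 10, 12, 36]
  [∞, ∞, 19, -2, 0, 6, -8]
A^⊗3:
  [∞, -11, -1, -12, -11, -4, -9]
  [∞, -3, -14, -18, -3, -17, -3]
  [∞, -13, -3, -14, -13, -6, -2]
  [∞, 19, 8, 4, 30, 5, 19]
  [∞, 15, 35, 14, 23, 25, 35]
  [∞, 22, 11, 7, 11, 8, 22]
  [∞, 15, 15, -6, -4, 2, -12]
A^⊗4:
  [∞, -5, -16, -20, -5, -19, -13]
  [∞, -18, -8, -19, -18, -11, -7]
  [∞, -7, -18, -22, -7, -21, -7]
  [∞, 4, 14, 3, 4, 11, 15]
  [∞, 21, 10, 6, 24, 7, 21]
  [∞, 7, 17, 6, 7, 14, 18]
  [∞, 11, 10, -10, -8, -2, -16]
A^⊗5:
  [∞, -20, -10, -21, -20, -13, -17]
  [∞, -12, -23, -27, -12, -26, -12]
  [∞, -22, -12, -23, -22, -15, -11]
  [∞, 10, -1, -5, 10, -4, 10]
  [∞, 6, 16, 5, 6, 13, 17]
  [∞, 13, 2, -2, 13, -1, 13]
  [∞, 6, 6, -14, -12, -6, -20]
Key observation: the optimum is the walk 6->3->2->2->6->5, with weight 20 + (-4) + 6 + (-8) + (-1) = 13.
Optimal value attained by: walk 6->3->2->2->6->5.
Answer: (A^⊗5)[6][5] = 13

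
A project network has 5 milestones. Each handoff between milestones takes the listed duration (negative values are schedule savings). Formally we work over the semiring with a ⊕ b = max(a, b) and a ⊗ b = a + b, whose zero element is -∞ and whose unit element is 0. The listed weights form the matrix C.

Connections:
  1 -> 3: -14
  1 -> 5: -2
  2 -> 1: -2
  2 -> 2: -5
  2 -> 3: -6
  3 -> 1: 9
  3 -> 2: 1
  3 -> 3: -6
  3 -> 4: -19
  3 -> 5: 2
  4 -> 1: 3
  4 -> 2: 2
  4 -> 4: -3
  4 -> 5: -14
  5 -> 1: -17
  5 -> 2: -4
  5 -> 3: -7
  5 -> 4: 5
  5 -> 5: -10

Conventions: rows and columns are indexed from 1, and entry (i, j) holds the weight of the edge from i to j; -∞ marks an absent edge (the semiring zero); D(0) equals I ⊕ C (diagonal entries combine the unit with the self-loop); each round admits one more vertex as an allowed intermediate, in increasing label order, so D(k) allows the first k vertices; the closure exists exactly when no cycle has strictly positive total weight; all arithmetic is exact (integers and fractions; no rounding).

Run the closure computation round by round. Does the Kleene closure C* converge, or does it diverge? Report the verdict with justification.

D(0):
  [0, -∞, -14, -∞, -2]
  [-2, 0, -6, -∞, -∞]
  [9, 1, 0, -19, 2]
  [3, 2, -∞, 0, -14]
  [-17, -4, -7, 5, 0]
D(1):
  [0, -∞, -14, -∞, -2]
  [-2, 0, -6, -∞, -4]
  [9, 1, 0, -19, 7]
  [3, 2, -11, 0, 1]
  [-17, -4, -7, 5, 0]
D(2):
  [0, -∞, -14, -∞, -2]
  [-2, 0, -6, -∞, -4]
  [9, 1, 0, -19, 7]
  [3, 2, -4, 0, 1]
  [-6, -4, -7, 5, 0]
D(3):
  [0, -13, -14, -33, -2]
  [3, 0, -6, -25, 1]
  [9, 1, 0, -19, 7]
  [5, 2, -4, 0, 3]
  [2, -4, -7, 5, 0]
Detection: at round 4, diagonal entry (5, 5) turns strictly positive.
Key observation: the cycle 5->4->1->5 has total weight 5 + 3 + (-2), which is strictly positive.
Answer: DIVERGES — positive cycle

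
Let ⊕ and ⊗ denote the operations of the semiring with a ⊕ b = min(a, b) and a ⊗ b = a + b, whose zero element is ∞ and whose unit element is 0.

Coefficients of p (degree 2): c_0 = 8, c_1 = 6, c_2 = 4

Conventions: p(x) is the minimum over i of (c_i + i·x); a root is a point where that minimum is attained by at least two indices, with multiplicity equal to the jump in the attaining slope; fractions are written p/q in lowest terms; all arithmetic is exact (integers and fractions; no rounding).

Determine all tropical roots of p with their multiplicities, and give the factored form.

hull edge (i=0, c=8) to (i=2, c=4): slope -2, span 2
Factored form: p(x) = 4 ⊗ (x ⊕ 2) ⊗ (x ⊕ 2)
Answer: roots = 2 (mult 2)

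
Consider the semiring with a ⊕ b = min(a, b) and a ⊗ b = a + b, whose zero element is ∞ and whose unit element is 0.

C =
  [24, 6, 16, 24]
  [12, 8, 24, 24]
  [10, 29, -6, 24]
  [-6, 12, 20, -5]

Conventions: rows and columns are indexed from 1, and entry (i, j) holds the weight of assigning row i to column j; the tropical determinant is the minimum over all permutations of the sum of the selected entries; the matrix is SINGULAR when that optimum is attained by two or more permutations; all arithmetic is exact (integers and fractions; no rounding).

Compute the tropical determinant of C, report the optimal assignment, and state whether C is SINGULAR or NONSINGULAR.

σ = (1, 2, 3, 4): 24 + 8 + (-6) + (-5) = 21
σ = (1, 2, 4, 3): 24 + 8 + 24 + 20 = 76
σ = (1, 3, 2, 4): 24 + 24 + 29 + (-5) = 72
σ = (1, 3, 4, 2): 24 + 24 + 24 + 12 = 84
σ = (1, 4, 2, 3): 24 + 24 + 29 + 20 = 97
σ = (1, 4, 3, 2): 24 + 24 + (-6) + 12 = 54
σ = (2, 1, 3, 4): 6 + 12 + (-6) + (-5) = 7
σ = (2, 1, 4, 3): 6 + 12 + 24 + 20 = 62
σ = (2, 3, 1, 4): 6 + 24 + 10 + (-5) = 35
σ = (2, 3, 4, 1): 6 + 24 + 24 + (-6) = 48
σ = (2, 4, 1, 3): 6 + 24 + 10 + 20 = 60
σ = (2, 4, 3, 1): 6 + 24 + (-6) + (-6) = 18
σ = (3, 1, 2, 4): 16 + 12 + 29 + (-5) = 52
σ = (3, 1, 4, 2): 16 + 12 + 24 + 12 = 64
σ = (3, 2, 1, 4): 16 + 8 + 10 + (-5) = 29
σ = (3, 2, 4, 1): 16 + 8 + 24 + (-6) = 42
σ = (3, 4, 1, 2): 16 + 24 + 10 + 12 = 62
σ = (3, 4, 2, 1): 16 + 24 + 29 + (-6) = 63
σ = (4, 1, 2, 3): 24 + 12 + 29 + 20 = 85
σ = (4, 1, 3, 2): 24 + 12 + (-6) + 12 = 42
σ = (4, 2, 1, 3): 24 + 8 + 10 + 20 = 62
σ = (4, 2, 3, 1): 24 + 8 + (-6) + (-6) = 20
σ = (4, 3, 1, 2): 24 + 24 + 10 + 12 = 70
σ = (4, 3, 2, 1): 24 + 24 + 29 + (-6) = 71
Optimal value attained by: σ = (2, 1, 3, 4).
Answer: det⊕(C) = 7; verdict: NONSINGULAR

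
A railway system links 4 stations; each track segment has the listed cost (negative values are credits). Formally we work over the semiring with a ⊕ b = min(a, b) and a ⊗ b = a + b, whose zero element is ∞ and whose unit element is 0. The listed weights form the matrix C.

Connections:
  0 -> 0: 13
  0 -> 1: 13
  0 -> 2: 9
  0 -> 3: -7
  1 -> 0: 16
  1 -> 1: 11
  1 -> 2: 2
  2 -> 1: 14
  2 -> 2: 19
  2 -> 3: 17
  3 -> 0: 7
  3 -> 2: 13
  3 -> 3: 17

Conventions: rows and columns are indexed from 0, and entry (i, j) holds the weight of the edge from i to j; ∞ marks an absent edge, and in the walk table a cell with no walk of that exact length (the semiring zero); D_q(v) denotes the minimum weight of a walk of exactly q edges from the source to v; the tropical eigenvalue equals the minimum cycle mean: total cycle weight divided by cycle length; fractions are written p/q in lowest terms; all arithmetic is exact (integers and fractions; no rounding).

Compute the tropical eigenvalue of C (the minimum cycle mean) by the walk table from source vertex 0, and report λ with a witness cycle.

q=0: [0, ∞, ∞, ∞]
q=1: [13, 13, 9, -7]
q=2: [0, 23, 6, 6]
q=3: [13, 13, 9, -7]
q=4: [0, 23, 6, 6]
Optimal cycle mean attained by: cycle 0->3->0, total (-7) + 7, length 2.
Answer: λ = 0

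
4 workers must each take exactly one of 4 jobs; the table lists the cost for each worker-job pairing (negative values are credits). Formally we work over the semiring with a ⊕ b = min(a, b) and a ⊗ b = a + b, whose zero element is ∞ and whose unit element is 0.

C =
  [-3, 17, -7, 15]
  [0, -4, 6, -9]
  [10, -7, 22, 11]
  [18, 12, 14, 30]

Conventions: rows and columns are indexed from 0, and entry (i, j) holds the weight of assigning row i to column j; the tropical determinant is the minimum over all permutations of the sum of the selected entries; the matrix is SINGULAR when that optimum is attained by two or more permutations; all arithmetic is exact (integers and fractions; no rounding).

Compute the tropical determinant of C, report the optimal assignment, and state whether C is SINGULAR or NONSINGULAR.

σ = (0, 1, 2, 3): (-3) + (-4) + 22 + 30 = 45
σ = (0, 1, 3, 2): (-3) + (-4) + 11 + 14 = 18
σ = (0, 2, 1, 3): (-3) + 6 + (-7) + 30 = 26
σ = (0, 2, 3, 1): (-3) + 6 + 11 + 12 = 26
σ = (0, 3, 1, 2): (-3) + (-9) + (-7) + 14 = -5
σ = (0, 3, 2, 1): (-3) + (-9) + 22 + 12 = 22
σ = (1, 0, 2, 3): 17 + 0 + 22 + 30 = 69
σ = (1, 0, 3, 2): 17 + 0 + 11 + 14 = 42
σ = (1, 2, 0, 3): 17 + 6 + 10 + 30 = 63
σ = (1, 2, 3, 0): 17 + 6 + 11 + 18 = 52
σ = (1, 3, 0, 2): 17 + (-9) + 10 + 14 = 32
σ = (1, 3, 2, 0): 17 + (-9) + 22 + 18 = 48
σ = (2, 0, 1, 3): (-7) + 0 + (-7) + 30 = 16
σ = (2, 0, 3, 1): (-7) + 0 + 11 + 12 = 16
σ = (2, 1, 0, 3): (-7) + (-4) + 10 + 30 = 29
σ = (2, 1, 3, 0): (-7) + (-4) + 11 + 18 = 18
σ = (2, 3, 0, 1): (-7) + (-9) + 10 + 12 = 6
σ = (2, 3, 1, 0): (-7) + (-9) + (-7) + 18 = -5
σ = (3, 0, 1, 2): 15 + 0 + (-7) + 14 = 22
σ = (3, 0, 2, 1): 15 + 0 + 22 + 12 = 49
σ = (3, 1, 0, 2): 15 + (-4) + 10 + 14 = 35
σ = (3, 1, 2, 0): 15 + (-4) + 22 + 18 = 51
σ = (3, 2, 0, 1): 15 + 6 + 10 + 12 = 43
σ = (3, 2, 1, 0): 15 + 6 + (-7) + 18 = 32
Optimal value attained by: σ = (0, 3, 1, 2).
Answer: det⊕(C) = -5; verdict: SINGULAR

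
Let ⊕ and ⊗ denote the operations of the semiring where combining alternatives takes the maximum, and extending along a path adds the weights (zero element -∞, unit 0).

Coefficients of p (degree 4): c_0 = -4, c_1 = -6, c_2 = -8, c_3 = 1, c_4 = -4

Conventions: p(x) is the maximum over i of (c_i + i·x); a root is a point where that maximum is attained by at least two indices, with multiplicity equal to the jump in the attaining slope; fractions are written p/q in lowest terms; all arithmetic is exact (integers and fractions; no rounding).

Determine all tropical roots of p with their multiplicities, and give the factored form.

hull edge (i=0, c=-4) to (i=3, c=1): slope 5/3, span 3
hull edge (i=3, c=1) to (i=4, c=-4): slope -5, span 1
Factored form: p(x) = -4 ⊗ (x ⊕ (-5/3)) ⊗ (x ⊕ (-5/3)) ⊗ (x ⊕ (-5/3)) ⊗ (x ⊕ 5)
Answer: roots = -5/3 (mult 3), 5 (mult 1)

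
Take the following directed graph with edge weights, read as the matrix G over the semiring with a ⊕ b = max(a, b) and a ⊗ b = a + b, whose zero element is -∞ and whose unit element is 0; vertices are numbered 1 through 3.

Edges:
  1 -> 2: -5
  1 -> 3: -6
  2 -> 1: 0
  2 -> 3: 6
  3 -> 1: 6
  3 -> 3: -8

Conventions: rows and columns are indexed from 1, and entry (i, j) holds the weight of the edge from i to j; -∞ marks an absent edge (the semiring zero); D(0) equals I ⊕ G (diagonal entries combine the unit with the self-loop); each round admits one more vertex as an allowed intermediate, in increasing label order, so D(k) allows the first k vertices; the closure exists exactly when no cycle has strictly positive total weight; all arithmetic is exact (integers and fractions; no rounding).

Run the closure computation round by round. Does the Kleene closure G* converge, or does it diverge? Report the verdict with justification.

D(0):
  [0, -5, -6]
  [0, 0, 6]
  [6, -∞, 0]
D(1):
  [0, -5, -6]
  [0, 0, 6]
  [6, 1, 0]
Detection: at round 2, diagonal entry (3, 3) turns strictly positive.
Key observation: the cycle 3->1->2->3 has total weight 6 + (-5) + 6, which is strictly positive.
Answer: DIVERGES — positive cycle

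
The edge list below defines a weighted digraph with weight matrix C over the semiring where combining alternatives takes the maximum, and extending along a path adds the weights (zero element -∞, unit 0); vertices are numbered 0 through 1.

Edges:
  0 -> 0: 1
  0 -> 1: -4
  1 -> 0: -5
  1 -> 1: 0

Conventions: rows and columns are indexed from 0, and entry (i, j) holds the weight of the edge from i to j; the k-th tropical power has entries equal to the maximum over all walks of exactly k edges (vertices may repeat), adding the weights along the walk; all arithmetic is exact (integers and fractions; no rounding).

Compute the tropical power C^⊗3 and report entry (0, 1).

C^⊗2:
  [2, -3]
  [-4, 0]
C^⊗3:
  [3, -2]
  [-3, 0]
Key observation: the optimum is the walk 0->0->0->1, with weight 1 + 1 + (-4) = -2.
Optimal value attained by: walk 0->0->0->1.
Answer: (C^⊗3)[0][1] = -2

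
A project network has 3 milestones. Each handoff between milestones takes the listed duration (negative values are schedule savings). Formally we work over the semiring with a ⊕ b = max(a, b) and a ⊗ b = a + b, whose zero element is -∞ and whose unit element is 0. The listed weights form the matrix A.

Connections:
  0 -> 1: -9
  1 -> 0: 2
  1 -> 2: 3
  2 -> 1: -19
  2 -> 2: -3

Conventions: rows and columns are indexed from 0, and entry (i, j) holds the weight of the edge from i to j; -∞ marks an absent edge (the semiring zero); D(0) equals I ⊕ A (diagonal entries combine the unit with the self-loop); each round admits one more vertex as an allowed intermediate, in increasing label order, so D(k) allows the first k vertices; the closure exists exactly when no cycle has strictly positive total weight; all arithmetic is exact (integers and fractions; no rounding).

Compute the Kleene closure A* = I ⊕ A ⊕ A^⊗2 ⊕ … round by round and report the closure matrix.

D(0):
  [0, -9, -∞]
  [2, 0, 3]
  [-∞, -19, 0]
D(1):
  [0, -9, -∞]
  [2, 0, 3]
  [-∞, -19, 0]
D(2):
  [0, -9, -6]
  [2, 0, 3]
  [-17, -19, 0]
D(3):
  [0, -9, -6]
  [2, 0, 3]
  [-17, -19, 0]
Answer: A* = [[0, -9, -6], [2, 0, 3], [-17, -19, 0]]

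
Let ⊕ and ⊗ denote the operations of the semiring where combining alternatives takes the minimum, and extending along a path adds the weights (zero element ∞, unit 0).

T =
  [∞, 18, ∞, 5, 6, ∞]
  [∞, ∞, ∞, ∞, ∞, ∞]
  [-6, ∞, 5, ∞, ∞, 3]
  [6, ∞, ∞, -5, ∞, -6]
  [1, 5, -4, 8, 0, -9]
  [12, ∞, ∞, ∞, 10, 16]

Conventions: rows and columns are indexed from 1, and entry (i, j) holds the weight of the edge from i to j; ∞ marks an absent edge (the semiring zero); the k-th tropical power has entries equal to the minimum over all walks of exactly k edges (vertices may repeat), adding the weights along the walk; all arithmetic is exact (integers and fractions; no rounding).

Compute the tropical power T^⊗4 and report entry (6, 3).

T^⊗2:
  [7, 11, 2, 0, 6, -3]
  [∞, ∞, ∞, ∞, ∞, ∞]
  [-1, 12, 10, -1, 0, 8]
  [1, 24, ∞, -10, 4, -11]
  [-10, 5, -4, 3, 0, -9]
  [11, 15, 6, 17, 10, 1]
T^⊗3:
  [-4, 11, 2, -5, 6, -6]
  [∞, ∞, ∞, ∞, ∞, ∞]
  [1, 5, -4, -6, 0, -9]
  [-4, 9, 0, -15, -1, -16]
  [-10, 5, -4, -5, -4, -9]
  [0, 15, 6, 12, 10, 1]
T^⊗4:
  [-4, 11, 2, -10, 2, -11]
  [∞, ∞, ∞, ∞, ∞, ∞]
  [-10, 5, -4, -11, 0, -12]
  [-9, 4, -5, -20, -6, -21]
  [-10, 1, -8, -10, -4, -13]
  [0, 15, 6, 5, 6, 1]
Key observation: the optimum is the walk 6->5->5->5->3, with weight 10 + 0 + 0 + (-4) = 6.
Optimal value attained by: walk 6->5->5->5->3.
Answer: (T^⊗4)[6][3] = 6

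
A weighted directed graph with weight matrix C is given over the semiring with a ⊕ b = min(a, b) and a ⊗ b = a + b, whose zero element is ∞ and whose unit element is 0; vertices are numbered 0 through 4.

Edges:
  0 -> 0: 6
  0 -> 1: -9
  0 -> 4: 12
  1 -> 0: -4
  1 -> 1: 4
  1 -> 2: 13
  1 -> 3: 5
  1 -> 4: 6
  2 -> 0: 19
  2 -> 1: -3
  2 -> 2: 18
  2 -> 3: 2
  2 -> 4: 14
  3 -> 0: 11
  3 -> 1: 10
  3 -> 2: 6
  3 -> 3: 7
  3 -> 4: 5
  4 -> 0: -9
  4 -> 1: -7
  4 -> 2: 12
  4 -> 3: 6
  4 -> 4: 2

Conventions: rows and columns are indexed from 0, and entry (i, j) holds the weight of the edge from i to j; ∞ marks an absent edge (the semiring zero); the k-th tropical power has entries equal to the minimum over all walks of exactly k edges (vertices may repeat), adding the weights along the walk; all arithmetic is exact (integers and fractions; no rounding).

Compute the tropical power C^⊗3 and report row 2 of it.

C^⊗2:
  [-13, -5, 4, -4, -3]
  [-3, -13, 11, 9, 8]
  [-7, 1, 8, 2, 3]
  [-4, -2, 13, 8, 7]
  [-11, -18, 6, -2, -1]
C^⊗3:
  [-12, -22, 2, 0, -1]
  [-17, -12, 0, -8, -7]
  [-6, -16, 8, 6, 5]
  [-6, -13, 11, 3, 4]
  [-22, -20, -5, -13, -12]
Answer: row 2 of C^⊗3 = [-6, -16, 8, 6, 5]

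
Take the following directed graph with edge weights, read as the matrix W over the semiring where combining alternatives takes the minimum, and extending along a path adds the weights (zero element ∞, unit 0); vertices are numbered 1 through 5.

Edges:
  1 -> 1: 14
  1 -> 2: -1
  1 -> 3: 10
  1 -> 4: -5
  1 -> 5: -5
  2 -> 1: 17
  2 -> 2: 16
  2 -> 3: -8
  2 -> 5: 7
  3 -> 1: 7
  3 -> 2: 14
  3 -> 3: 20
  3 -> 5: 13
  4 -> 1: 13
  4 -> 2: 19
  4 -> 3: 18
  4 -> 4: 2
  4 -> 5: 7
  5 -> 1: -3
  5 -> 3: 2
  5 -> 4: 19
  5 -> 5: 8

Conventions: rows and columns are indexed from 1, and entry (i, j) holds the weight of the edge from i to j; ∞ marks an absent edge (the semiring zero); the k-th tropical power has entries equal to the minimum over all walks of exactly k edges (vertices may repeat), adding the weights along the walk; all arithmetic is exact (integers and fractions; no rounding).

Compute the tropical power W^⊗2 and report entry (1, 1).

W^⊗2:
  [-8, 13, -9, -3, 2]
  [-1, 6, 8, 12, 5]
  [10, 6, 6, 2, 2]
  [4, 12, 9, 4, 8]
  [5, -4, 7, -8, -8]
Key observation: the optimum is the walk 1->5->1, with weight (-5) + (-3) = -8.
Optimal value attained by: walk 1->5->1.
Answer: (W^⊗2)[1][1] = -8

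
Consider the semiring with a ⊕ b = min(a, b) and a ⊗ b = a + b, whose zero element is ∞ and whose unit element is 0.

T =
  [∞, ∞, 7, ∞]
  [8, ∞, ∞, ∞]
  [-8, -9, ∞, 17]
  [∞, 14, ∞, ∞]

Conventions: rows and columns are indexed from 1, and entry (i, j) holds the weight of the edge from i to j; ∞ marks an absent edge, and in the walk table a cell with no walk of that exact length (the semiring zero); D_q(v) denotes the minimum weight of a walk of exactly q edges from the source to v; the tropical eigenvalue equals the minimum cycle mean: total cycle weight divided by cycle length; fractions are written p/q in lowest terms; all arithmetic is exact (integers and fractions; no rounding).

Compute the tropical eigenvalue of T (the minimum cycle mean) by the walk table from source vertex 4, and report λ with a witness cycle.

q=0: [∞, ∞, ∞, 0]
q=1: [∞, 14, ∞, ∞]
q=2: [22, ∞, ∞, ∞]
q=3: [∞, ∞, 29, ∞]
q=4: [21, 20, ∞, 46]
Optimal cycle mean attained by: cycle 1->3->1, total 7 + (-8), length 2.
Answer: λ = -1/2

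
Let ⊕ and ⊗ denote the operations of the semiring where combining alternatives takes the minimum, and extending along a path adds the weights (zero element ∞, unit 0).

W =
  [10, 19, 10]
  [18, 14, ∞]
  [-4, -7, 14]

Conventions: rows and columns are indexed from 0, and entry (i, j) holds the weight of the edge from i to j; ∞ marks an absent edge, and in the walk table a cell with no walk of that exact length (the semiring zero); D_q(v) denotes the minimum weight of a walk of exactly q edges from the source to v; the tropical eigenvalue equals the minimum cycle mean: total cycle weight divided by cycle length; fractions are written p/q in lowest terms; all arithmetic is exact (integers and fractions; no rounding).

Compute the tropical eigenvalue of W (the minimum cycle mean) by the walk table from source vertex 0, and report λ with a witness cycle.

q=0: [0, ∞, ∞]
q=1: [10, 19, 10]
q=2: [6, 3, 20]
q=3: [16, 13, 16]
Optimal cycle mean attained by: cycle 0->2->0, total 10 + (-4), length 2.
Answer: λ = 3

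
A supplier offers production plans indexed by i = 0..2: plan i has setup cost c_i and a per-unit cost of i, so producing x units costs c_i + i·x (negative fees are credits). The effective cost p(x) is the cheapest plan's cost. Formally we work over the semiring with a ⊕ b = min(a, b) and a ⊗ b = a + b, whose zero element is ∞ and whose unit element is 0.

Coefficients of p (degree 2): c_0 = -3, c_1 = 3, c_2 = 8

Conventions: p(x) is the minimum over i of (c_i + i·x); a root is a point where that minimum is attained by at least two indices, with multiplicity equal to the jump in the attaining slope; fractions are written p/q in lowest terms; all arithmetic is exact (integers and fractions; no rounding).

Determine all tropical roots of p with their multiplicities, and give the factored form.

hull edge (i=0, c=-3) to (i=2, c=8): slope 11/2, span 2
Factored form: p(x) = 8 ⊗ (x ⊕ (-11/2)) ⊗ (x ⊕ (-11/2))
Answer: roots = -11/2 (mult 2)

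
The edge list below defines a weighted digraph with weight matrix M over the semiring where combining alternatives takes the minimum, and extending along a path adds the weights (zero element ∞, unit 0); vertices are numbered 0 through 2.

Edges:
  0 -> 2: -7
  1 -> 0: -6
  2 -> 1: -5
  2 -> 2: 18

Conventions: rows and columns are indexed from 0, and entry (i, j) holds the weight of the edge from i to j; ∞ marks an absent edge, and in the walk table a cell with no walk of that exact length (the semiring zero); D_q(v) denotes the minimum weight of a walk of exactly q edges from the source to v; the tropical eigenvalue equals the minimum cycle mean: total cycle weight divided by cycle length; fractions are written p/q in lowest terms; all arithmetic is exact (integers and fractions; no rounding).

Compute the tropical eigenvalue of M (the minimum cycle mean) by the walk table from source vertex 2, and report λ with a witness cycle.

q=0: [∞, ∞, 0]
q=1: [∞, -5, 18]
q=2: [-11, 13, 36]
q=3: [7, 31, -18]
Optimal cycle mean attained by: cycle 0->2->1->0, total (-7) + (-5) + (-6), length 3.
Answer: λ = -6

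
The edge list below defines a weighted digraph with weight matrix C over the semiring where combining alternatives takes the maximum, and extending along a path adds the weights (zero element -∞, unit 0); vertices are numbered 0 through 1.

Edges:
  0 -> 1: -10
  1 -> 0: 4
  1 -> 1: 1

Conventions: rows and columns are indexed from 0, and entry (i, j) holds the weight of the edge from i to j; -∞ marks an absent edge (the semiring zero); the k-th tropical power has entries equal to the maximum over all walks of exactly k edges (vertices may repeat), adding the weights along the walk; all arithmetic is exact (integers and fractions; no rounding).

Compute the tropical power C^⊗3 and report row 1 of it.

C^⊗2:
  [-6, -9]
  [5, 2]
C^⊗3:
  [-5, -8]
  [6, 3]
Answer: row 1 of C^⊗3 = [6, 3]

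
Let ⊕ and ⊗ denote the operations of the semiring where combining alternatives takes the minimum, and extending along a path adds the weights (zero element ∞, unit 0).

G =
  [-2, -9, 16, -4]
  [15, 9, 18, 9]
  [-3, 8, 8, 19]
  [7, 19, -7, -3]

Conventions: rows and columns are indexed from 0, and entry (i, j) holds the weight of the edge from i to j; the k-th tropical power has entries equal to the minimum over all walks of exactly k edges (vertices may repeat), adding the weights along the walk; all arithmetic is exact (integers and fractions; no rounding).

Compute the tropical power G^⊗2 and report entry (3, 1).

G^⊗2:
  [-4, -11, -11, -7]
  [13, 6, 2, 6]
  [-5, -12, 12, -7]
  [-10, -2, -10, -6]
Key observation: the optimum is the walk 3->0->1, with weight 7 + (-9) = -2.
Optimal value attained by: walk 3->0->1.
Answer: (G^⊗2)[3][1] = -2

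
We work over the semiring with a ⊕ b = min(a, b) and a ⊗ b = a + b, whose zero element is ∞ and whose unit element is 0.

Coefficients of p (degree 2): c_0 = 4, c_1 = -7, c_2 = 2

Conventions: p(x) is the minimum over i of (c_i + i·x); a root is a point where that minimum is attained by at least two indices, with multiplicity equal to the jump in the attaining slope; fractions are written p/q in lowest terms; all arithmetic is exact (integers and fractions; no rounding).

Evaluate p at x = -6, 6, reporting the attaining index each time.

p(-6) = min(4+0·(-6)=4, -7+1·(-6)=-13, 2+2·(-6)=-10) = -13 (attained by i=1)
p(6) = min(4+0·6=4, -7+1·6=-1, 2+2·6=14) = -1 (attained by i=1)
Answer: p(-6) = -13; p(6) = -1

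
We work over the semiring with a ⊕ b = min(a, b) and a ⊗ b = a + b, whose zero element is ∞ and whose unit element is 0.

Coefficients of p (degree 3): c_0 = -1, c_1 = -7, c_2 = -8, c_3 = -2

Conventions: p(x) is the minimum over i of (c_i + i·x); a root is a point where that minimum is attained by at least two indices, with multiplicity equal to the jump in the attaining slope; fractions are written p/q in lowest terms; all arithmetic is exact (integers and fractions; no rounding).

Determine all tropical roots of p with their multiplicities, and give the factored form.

hull edge (i=0, c=-1) to (i=1, c=-7): slope -6, span 1
hull edge (i=1, c=-7) to (i=2, c=-8): slope -1, span 1
hull edge (i=2, c=-8) to (i=3, c=-2): slope 6, span 1
Factored form: p(x) = -2 ⊗ (x ⊕ (-6)) ⊗ (x ⊕ 1) ⊗ (x ⊕ 6)
Answer: roots = -6 (mult 1), 1 (mult 1), 6 (mult 1)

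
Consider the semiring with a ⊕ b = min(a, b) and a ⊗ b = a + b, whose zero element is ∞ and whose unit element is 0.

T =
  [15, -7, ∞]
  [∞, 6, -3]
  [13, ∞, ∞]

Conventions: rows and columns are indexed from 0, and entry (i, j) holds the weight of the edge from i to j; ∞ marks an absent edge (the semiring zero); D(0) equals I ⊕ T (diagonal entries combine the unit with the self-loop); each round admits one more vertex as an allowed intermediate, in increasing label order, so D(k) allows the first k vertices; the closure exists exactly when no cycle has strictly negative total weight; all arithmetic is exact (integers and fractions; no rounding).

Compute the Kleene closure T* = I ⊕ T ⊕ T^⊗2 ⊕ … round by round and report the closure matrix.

D(0):
  [0, -7, ∞]
  [∞, 0, -3]
  [13, ∞, 0]
D(1):
  [0, -7, ∞]
  [∞, 0, -3]
  [13, 6, 0]
D(2):
  [0, -7, -10]
  [∞, 0, -3]
  [13, 6, 0]
D(3):
  [0, -7, -10]
  [10, 0, -3]
  [13, 6, 0]
Answer: T* = [[0, -7, -10], [10, 0, -3], [13, 6, 0]]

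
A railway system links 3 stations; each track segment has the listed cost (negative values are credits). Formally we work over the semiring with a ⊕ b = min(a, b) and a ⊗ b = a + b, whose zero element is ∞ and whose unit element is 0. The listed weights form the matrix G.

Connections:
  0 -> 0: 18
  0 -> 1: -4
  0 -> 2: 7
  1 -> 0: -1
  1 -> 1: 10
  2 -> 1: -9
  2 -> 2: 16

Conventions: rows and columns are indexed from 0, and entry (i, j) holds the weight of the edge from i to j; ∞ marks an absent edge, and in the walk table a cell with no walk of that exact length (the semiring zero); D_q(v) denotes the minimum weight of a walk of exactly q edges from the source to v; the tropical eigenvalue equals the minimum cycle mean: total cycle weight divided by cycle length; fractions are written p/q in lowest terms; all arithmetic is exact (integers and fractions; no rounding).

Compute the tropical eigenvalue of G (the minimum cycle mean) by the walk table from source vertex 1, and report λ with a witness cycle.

q=0: [∞, 0, ∞]
q=1: [-1, 10, ∞]
q=2: [9, -5, 6]
q=3: [-6, -3, 16]
Optimal cycle mean attained by: cycle 0->1->0, total (-4) + (-1), length 2.
Answer: λ = -5/2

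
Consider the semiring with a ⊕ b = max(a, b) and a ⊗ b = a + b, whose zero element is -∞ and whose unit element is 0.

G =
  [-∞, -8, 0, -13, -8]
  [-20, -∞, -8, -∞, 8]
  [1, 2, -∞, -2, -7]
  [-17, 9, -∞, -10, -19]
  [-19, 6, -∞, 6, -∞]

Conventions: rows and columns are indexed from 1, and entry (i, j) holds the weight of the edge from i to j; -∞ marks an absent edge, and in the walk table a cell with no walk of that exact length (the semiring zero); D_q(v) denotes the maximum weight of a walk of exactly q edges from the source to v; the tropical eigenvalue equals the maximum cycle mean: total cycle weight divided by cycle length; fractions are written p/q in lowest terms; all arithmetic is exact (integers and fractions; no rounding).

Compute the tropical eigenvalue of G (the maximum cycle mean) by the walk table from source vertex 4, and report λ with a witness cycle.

q=0: [-∞, -∞, -∞, 0, -∞]
q=1: [-17, 9, -∞, -10, -19]
q=2: [-11, -1, 1, -13, 17]
q=3: [2, 23, -9, 23, 7]
q=4: [6, 32, 15, 13, 31]
q=5: [16, 37, 24, 37, 40]
Optimal cycle mean attained by: cycle 2->5->4->2, total 8 + 6 + 9, length 3.
Answer: λ = 23/3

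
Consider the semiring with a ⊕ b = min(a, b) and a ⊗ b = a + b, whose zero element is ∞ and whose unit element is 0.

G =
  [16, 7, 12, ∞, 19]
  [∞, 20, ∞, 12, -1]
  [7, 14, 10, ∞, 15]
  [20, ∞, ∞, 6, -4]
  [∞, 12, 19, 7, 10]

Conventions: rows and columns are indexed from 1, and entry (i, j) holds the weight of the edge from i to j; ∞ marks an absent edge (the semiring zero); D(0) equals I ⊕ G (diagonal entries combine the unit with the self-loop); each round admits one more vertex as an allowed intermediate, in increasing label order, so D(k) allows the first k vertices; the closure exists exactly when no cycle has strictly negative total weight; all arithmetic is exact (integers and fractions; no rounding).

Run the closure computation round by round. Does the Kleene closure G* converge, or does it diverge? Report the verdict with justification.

D(0):
  [0, 7, 12, ∞, 19]
  [∞, 0, ∞, 12, -1]
  [7, 14, 0, ∞, 15]
  [20, ∞, ∞, 0, -4]
  [∞, 12, 19, 7, 0]
D(1):
  [0, 7, 12, ∞, 19]
  [∞, 0, ∞, 12, -1]
  [7, 14, 0, ∞, 15]
  [20, 27, 32, 0, -4]
  [∞, 12, 19, 7, 0]
D(2):
  [0, 7, 12, 19, 6]
  [∞, 0, ∞, 12, -1]
  [7, 14, 0, 26, 13]
  [20, 27, 32, 0, -4]
  [∞, 12, 19, 7, 0]
D(3):
  [0, 7, 12, 19, 6]
  [∞, 0, ∞, 12, -1]
  [7, 14, 0, 26, 13]
  [20, 27, 32, 0, -4]
  [26, 12, 19, 7, 0]
D(4):
  [0, 7, 12, 19, 6]
  [32, 0, 44, 12, -1]
  [7, 14, 0, 26, 13]
  [20, 27, 32, 0, -4]
  [26, 12, 19, 7, 0]
D(5):
  [0, 7, 12, 13, 6]
  [25, 0, 18, 6, -1]
  [7, 14, 0, 20, 13]
  [20, 8, 15, 0, -4]
  [26, 12, 19, 7, 0]
Key observation: every diagonal entry stays at the unit through all rounds, so no improving cycle exists.
Answer: CONVERGES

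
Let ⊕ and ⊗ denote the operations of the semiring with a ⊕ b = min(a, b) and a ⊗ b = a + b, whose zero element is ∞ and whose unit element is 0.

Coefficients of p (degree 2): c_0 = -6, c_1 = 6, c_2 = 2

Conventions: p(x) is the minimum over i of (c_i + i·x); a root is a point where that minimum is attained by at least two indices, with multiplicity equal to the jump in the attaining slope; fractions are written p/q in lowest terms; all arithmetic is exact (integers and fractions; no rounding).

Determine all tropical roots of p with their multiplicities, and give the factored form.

hull edge (i=0, c=-6) to (i=2, c=2): slope 4, span 2
Factored form: p(x) = 2 ⊗ (x ⊕ (-4)) ⊗ (x ⊕ (-4))
Answer: roots = -4 (mult 2)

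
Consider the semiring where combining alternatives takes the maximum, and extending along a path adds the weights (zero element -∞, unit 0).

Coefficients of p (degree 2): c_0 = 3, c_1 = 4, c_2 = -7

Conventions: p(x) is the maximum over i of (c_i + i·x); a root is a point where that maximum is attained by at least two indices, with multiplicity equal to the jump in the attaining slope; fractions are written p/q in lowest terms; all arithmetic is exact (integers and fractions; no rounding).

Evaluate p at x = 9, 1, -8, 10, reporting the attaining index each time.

p(9) = max(3+0·9=3, 4+1·9=13, -7+2·9=11) = 13 (attained by i=1)
p(1) = max(3+0·1=3, 4+1·1=5, -7+2·1=-5) = 5 (attained by i=1)
p(-8) = max(3+0·(-8)=3, 4+1·(-8)=-4, -7+2·(-8)=-23) = 3 (attained by i=0)
p(10) = max(3+0·10=3, 4+1·10=14, -7+2·10=13) = 14 (attained by i=1)
Answer: p(9) = 13; p(1) = 5; p(-8) = 3; p(10) = 14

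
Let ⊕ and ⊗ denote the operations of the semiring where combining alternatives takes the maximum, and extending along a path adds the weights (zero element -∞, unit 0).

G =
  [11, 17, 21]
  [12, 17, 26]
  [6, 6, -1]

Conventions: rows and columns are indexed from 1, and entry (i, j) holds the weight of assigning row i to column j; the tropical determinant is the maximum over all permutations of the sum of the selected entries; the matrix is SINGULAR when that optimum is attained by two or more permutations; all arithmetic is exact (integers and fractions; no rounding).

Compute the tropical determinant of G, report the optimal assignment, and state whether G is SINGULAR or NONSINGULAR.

σ = (1, 2, 3): 11 + 17 + (-1) = 27
σ = (1, 3, 2): 11 + 26 + 6 = 43
σ = (2, 1, 3): 17 + 12 + (-1) = 28
σ = (2, 3, 1): 17 + 26 + 6 = 49
σ = (3, 1, 2): 21 + 12 + 6 = 39
σ = (3, 2, 1): 21 + 17 + 6 = 44
Optimal value attained by: σ = (2, 3, 1).
Answer: det⊕(G) = 49; verdict: NONSINGULAR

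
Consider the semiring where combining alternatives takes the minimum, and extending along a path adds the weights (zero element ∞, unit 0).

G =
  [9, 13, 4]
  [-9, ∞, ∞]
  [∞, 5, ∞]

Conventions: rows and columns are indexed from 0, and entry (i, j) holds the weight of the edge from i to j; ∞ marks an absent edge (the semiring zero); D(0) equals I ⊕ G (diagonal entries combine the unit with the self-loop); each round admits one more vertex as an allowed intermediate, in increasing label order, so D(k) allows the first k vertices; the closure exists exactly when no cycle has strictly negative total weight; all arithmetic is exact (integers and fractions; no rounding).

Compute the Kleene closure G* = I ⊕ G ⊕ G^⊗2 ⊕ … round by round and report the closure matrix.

D(0):
  [0, 13, 4]
  [-9, 0, ∞]
  [∞, 5, 0]
D(1):
  [0, 13, 4]
  [-9, 0, -5]
  [∞, 5, 0]
D(2):
  [0, 13, 4]
  [-9, 0, -5]
  [-4, 5, 0]
D(3):
  [0, 9, 4]
  [-9, 0, -5]
  [-4, 5, 0]
Answer: G* = [[0, 9, 4], [-9, 0, -5], [-4, 5, 0]]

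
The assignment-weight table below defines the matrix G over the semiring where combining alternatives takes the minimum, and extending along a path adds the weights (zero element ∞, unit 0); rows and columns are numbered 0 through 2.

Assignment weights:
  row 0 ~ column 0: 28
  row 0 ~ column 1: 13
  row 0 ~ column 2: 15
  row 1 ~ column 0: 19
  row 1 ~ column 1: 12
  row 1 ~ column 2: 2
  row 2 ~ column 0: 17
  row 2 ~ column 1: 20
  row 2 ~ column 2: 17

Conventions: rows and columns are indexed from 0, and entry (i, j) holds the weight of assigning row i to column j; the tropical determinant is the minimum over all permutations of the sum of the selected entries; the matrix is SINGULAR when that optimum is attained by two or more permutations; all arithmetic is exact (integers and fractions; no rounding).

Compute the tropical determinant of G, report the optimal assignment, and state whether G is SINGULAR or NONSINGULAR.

σ = (0, 1, 2): 28 + 12 + 17 = 57
σ = (0, 2, 1): 28 + 2 + 20 = 50
σ = (1, 0, 2): 13 + 19 + 17 = 49
σ = (1, 2, 0): 13 + 2 + 17 = 32
σ = (2, 0, 1): 15 + 19 + 20 = 54
σ = (2, 1, 0): 15 + 12 + 17 = 44
Optimal value attained by: σ = (1, 2, 0).
Answer: det⊕(G) = 32; verdict: NONSINGULAR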